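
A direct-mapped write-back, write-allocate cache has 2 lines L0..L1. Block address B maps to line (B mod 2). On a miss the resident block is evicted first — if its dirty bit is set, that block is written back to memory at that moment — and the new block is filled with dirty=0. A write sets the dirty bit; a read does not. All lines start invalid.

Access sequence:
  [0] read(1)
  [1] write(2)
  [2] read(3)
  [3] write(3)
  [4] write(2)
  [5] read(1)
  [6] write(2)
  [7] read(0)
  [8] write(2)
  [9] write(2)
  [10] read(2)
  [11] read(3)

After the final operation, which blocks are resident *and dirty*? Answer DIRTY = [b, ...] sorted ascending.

0: R B1 -> L1 miss  d=-]
1: W B2 -> L0 miss  d=D]
2: R B3 -> L1 miss  d=-]
3: W B3 -> L1 hit  d=D]
4: W B2 -> L0 hit  d=D]
5: R B1 -> L1 miss wb->B3  d=-]
6: W B2 -> L0 hit  d=D]
7: R B0 -> L0 miss wb->B2  d=-]
8: W B2 -> L0 miss  d=D]
9: W B2 -> L0 hit  d=D]
10: R B2 -> L0 hit  d=D]
11: R B3 -> L1 miss  d=-]

DIRTY = [2]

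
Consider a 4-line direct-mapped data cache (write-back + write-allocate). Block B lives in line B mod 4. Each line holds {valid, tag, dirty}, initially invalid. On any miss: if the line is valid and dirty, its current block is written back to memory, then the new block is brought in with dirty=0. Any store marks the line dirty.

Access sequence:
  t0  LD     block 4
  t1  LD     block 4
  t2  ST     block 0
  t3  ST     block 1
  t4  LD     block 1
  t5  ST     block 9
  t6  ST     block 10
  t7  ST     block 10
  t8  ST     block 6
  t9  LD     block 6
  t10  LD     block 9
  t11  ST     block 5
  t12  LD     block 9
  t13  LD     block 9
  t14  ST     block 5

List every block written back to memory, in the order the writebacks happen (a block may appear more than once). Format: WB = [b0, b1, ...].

WB = [1, 10, 9, 5]

0: R B4 -> L0 miss  d=-]
1: R B4 -> L0 hit  d=-]
2: W B0 -> L0 miss  d=D]
3: W B1 -> L1 miss  d=D]
4: R B1 -> L1 hit  d=D]
5: W B9 -> L1 miss wb->B1  d=D]
6: W B10 -> L2 miss  d=D]
7: W B10 -> L2 hit  d=D]
8: W B6 -> L2 miss wb->B10  d=D]
9: R B6 -> L2 hit  d=D]
10: R B9 -> L1 hit  d=D]
11: W B5 -> L1 miss wb->B9  d=D]
12: R B9 -> L1 miss wb->B5  d=-]
13: R B9 -> L1 hit  d=-]
14: W B5 -> L1 miss  d=D]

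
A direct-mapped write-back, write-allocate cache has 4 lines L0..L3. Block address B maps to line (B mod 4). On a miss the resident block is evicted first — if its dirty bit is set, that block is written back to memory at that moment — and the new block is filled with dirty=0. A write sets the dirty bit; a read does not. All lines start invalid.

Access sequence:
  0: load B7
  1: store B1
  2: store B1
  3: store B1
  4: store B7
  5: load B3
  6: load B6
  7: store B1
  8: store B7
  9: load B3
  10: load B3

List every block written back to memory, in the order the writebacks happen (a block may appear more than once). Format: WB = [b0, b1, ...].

0: R B7 -> L3 miss  d=-]
1: W B1 -> L1 miss  d=D]
2: W B1 -> L1 hit  d=D]
3: W B1 -> L1 hit  d=D]
4: W B7 -> L3 hit  d=D]
5: R B3 -> L3 miss wb->B7  d=-]
6: R B6 -> L2 miss  d=-]
7: W B1 -> L1 hit  d=D]
8: W B7 -> L3 miss  d=D]
9: R B3 -> L3 miss wb->B7  d=-]
10: R B3 -> L3 hit  d=-]

WB = [7, 7]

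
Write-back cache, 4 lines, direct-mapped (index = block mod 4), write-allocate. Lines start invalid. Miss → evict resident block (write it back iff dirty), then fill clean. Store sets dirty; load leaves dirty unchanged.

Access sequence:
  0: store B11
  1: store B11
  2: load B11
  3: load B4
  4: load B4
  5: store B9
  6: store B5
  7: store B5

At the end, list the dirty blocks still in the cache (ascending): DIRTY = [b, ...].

DIRTY = [5, 11]

0: W B11 → L3 miss [D]
1: W B11 → L3 hit [D]
2: R B11 → L3 hit [D]
3: R B4 → L0 miss [-]
4: R B4 → L0 hit [-]
5: W B9 → L1 miss [D]
6: W B5 → L1 miss wb→B9 [D]
7: W B5 → L1 hit [D]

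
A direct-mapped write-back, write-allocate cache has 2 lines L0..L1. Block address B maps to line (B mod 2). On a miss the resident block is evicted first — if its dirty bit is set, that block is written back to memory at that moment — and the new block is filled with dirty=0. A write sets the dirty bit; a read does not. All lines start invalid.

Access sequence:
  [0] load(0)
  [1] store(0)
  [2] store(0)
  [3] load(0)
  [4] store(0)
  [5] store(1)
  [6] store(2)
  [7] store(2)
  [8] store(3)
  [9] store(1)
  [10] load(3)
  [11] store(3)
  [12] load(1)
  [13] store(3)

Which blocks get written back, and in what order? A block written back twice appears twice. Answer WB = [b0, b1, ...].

0: R B0 → L0 miss [-]
1: W B0 → L0 hit [D]
2: W B0 → L0 hit [D]
3: R B0 → L0 hit [D]
4: W B0 → L0 hit [D]
5: W B1 → L1 miss [D]
6: W B2 → L0 miss wb→B0 [D]
7: W B2 → L0 hit [D]
8: W B3 → L1 miss wb→B1 [D]
9: W B1 → L1 miss wb→B3 [D]
10: R B3 → L1 miss wb→B1 [-]
11: W B3 → L1 hit [D]
12: R B1 → L1 miss wb→B3 [-]
13: W B3 → L1 miss [D]

WB = [0, 1, 3, 1, 3]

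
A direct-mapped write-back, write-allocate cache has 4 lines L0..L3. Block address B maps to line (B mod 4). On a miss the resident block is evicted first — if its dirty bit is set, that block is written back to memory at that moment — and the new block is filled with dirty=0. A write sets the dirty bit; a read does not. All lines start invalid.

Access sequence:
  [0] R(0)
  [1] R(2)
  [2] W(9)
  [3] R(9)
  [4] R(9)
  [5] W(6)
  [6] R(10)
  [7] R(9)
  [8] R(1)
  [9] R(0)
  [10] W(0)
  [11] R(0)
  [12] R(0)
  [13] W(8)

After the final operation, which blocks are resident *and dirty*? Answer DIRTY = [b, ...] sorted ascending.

0: R B0 -> L0 miss  d=-]
1: R B2 -> L2 miss  d=-]
2: W B9 -> L1 miss  d=D]
3: R B9 -> L1 hit  d=D]
4: R B9 -> L1 hit  d=D]
5: W B6 -> L2 miss  d=D]
6: R B10 -> L2 miss wb->B6  d=-]
7: R B9 -> L1 hit  d=D]
8: R B1 -> L1 miss wb->B9  d=-]
9: R B0 -> L0 hit  d=-]
10: W B0 -> L0 hit  d=D]
11: R B0 -> L0 hit  d=D]
12: R B0 -> L0 hit  d=D]
13: W B8 -> L0 miss wb->B0  d=D]

DIRTY = [8]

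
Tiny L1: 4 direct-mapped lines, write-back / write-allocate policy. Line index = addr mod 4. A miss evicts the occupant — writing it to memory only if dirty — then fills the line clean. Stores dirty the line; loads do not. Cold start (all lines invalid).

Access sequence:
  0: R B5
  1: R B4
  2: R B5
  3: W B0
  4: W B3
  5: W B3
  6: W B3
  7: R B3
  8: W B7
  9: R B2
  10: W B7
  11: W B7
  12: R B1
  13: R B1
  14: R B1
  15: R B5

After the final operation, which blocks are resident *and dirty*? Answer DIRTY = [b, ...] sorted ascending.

  0 | R B5 → L1 miss [-]
  1 | R B4 → L0 miss [-]
  2 | R B5 → L1 hit [-]
  3 | W B0 → L0 miss [D]
  4 | W B3 → L3 miss [D]
  5 | W B3 → L3 hit [D]
  6 | W B3 → L3 hit [D]
  7 | R B3 → L3 hit [D]
  8 | W B7 → L3 miss wb→B3 [D]
  9 | R B2 → L2 miss [-]
  10 | W B7 → L3 hit [D]
  11 | W B7 → L3 hit [D]
  12 | R B1 → L1 miss [-]
  13 | R B1 → L1 hit [-]
  14 | R B1 → L1 hit [-]
  15 | R B5 → L1 miss [-]

DIRTY = [0, 7]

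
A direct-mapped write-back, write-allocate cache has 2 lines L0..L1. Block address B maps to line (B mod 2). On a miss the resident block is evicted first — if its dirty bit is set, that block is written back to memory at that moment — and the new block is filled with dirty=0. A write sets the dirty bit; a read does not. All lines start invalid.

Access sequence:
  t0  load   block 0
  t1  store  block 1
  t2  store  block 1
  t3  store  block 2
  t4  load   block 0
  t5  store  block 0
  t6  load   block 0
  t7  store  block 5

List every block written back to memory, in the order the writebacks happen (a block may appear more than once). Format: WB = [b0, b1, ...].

WB = [2, 1]

0: R B0 -> L0 miss  d=-]
1: W B1 -> L1 miss  d=D]
2: W B1 -> L1 hit  d=D]
3: W B2 -> L0 miss  d=D]
4: R B0 -> L0 miss wb->B2  d=-]
5: W B0 -> L0 hit  d=D]
6: R B0 -> L0 hit  d=D]
7: W B5 -> L1 miss wb->B1  d=D]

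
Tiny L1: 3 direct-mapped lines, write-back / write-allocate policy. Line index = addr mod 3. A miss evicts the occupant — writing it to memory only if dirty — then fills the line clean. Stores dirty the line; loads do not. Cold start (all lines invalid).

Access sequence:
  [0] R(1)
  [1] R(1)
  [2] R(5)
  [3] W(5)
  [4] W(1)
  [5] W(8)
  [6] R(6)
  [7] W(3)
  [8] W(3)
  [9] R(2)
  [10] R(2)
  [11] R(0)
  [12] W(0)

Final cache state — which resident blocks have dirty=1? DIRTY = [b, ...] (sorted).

DIRTY = [0, 1]

0: R B1 -> L1 miss  d=-]
1: R B1 -> L1 hit  d=-]
2: R B5 -> L2 miss  d=-]
3: W B5 -> L2 hit  d=D]
4: W B1 -> L1 hit  d=D]
5: W B8 -> L2 miss wb->B5  d=D]
6: R B6 -> L0 miss  d=-]
7: W B3 -> L0 miss  d=D]
8: W B3 -> L0 hit  d=D]
9: R B2 -> L2 miss wb->B8  d=-]
10: R B2 -> L2 hit  d=-]
11: R B0 -> L0 miss wb->B3  d=-]
12: W B0 -> L0 hit  d=D]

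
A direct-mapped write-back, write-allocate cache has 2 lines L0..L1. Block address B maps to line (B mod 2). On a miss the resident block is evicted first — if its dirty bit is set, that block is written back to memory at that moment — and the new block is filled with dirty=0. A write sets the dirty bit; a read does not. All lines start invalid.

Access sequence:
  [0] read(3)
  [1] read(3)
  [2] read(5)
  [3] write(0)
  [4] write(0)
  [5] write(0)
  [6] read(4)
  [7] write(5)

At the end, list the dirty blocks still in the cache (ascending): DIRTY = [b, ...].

DIRTY = [5]

0: R B3 → L1 miss [-]
1: R B3 → L1 hit [-]
2: R B5 → L1 miss [-]
3: W B0 → L0 miss [D]
4: W B0 → L0 hit [D]
5: W B0 → L0 hit [D]
6: R B4 → L0 miss wb→B0 [-]
7: W B5 → L1 hit [D]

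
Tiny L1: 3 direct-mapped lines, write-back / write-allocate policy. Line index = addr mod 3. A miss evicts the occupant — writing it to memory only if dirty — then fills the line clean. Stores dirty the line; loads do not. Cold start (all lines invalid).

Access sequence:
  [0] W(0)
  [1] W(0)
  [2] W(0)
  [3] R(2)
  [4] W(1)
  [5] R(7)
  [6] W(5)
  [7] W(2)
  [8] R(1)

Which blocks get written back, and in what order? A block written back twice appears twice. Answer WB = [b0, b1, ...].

WB = [1, 5]

  0 | W B0 → L0 miss [D]
  1 | W B0 → L0 hit [D]
  2 | W B0 → L0 hit [D]
  3 | R B2 → L2 miss [-]
  4 | W B1 → L1 miss [D]
  5 | R B7 → L1 miss wb→B1 [-]
  6 | W B5 → L2 miss [D]
  7 | W B2 → L2 miss wb→B5 [D]
  8 | R B1 → L1 miss [-]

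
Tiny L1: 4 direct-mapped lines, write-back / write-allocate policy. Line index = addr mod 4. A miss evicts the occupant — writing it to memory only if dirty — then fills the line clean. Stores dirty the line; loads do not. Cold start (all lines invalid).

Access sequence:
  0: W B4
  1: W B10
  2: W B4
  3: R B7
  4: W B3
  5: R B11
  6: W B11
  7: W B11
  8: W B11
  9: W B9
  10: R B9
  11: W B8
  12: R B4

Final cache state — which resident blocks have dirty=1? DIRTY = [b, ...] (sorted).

  0 | W B4 → L0 miss [D]
  1 | W B10 → L2 miss [D]
  2 | W B4 → L0 hit [D]
  3 | R B7 → L3 miss [-]
  4 | W B3 → L3 miss [D]
  5 | R B11 → L3 miss wb→B3 [-]
  6 | W B11 → L3 hit [D]
  7 | W B11 → L3 hit [D]
  8 | W B11 → L3 hit [D]
  9 | W B9 → L1 miss [D]
  10 | R B9 → L1 hit [D]
  11 | W B8 → L0 miss wb→B4 [D]
  12 | R B4 → L0 miss wb→B8 [-]

DIRTY = [9, 10, 11]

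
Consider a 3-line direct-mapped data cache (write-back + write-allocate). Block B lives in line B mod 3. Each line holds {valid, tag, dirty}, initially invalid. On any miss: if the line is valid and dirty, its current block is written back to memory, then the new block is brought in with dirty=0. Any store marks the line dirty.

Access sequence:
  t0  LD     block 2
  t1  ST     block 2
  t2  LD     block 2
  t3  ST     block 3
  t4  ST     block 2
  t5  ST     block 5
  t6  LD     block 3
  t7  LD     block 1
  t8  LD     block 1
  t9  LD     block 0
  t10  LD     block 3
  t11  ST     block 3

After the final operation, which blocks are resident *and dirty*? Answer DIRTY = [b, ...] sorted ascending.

DIRTY = [3, 5]

0: R B2 → L2 miss [-]
1: W B2 → L2 hit [D]
2: R B2 → L2 hit [D]
3: W B3 → L0 miss [D]
4: W B2 → L2 hit [D]
5: W B5 → L2 miss wb→B2 [D]
6: R B3 → L0 hit [D]
7: R B1 → L1 miss [-]
8: R B1 → L1 hit [-]
9: R B0 → L0 miss wb→B3 [-]
10: R B3 → L0 miss [-]
11: W B3 → L0 hit [D]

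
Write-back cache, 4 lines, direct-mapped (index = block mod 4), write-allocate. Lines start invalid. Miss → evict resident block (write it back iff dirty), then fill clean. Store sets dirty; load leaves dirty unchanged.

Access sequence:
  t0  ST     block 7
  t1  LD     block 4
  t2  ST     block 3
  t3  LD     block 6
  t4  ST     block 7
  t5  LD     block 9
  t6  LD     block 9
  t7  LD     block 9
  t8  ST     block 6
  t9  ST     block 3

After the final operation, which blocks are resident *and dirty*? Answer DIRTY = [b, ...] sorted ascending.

0: W B7 → L3 miss [D]
1: R B4 → L0 miss [-]
2: W B3 → L3 miss wb→B7 [D]
3: R B6 → L2 miss [-]
4: W B7 → L3 miss wb→B3 [D]
5: R B9 → L1 miss [-]
6: R B9 → L1 hit [-]
7: R B9 → L1 hit [-]
8: W B6 → L2 hit [D]
9: W B3 → L3 miss wb→B7 [D]

DIRTY = [3, 6]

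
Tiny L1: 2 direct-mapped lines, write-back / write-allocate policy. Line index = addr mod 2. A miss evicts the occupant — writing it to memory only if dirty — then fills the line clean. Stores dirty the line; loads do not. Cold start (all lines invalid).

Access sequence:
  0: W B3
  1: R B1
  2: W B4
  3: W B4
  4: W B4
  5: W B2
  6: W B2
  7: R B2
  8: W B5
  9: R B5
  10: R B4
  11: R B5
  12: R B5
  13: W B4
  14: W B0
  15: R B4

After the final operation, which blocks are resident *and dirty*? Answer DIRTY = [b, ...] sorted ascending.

DIRTY = [5]

  0 | W B3 → L1 miss [D]
  1 | R B1 → L1 miss wb→B3 [-]
  2 | W B4 → L0 miss [D]
  3 | W B4 → L0 hit [D]
  4 | W B4 → L0 hit [D]
  5 | W B2 → L0 miss wb→B4 [D]
  6 | W B2 → L0 hit [D]
  7 | R B2 → L0 hit [D]
  8 | W B5 → L1 miss [D]
  9 | R B5 → L1 hit [D]
  10 | R B4 → L0 miss wb→B2 [-]
  11 | R B5 → L1 hit [D]
  12 | R B5 → L1 hit [D]
  13 | W B4 → L0 hit [D]
  14 | W B0 → L0 miss wb→B4 [D]
  15 | R B4 → L0 miss wb→B0 [-]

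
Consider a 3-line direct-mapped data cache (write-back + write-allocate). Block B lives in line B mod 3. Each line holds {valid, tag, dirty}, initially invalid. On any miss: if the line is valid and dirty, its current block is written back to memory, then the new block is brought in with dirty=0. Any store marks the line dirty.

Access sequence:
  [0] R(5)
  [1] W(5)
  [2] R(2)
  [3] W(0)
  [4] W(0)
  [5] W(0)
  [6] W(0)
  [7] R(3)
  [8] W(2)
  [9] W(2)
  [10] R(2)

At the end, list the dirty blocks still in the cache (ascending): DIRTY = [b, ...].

DIRTY = [2]

0: R B5 → L2 miss [-]
1: W B5 → L2 hit [D]
2: R B2 → L2 miss wb→B5 [-]
3: W B0 → L0 miss [D]
4: W B0 → L0 hit [D]
5: W B0 → L0 hit [D]
6: W B0 → L0 hit [D]
7: R B3 → L0 miss wb→B0 [-]
8: W B2 → L2 hit [D]
9: W B2 → L2 hit [D]
10: R B2 → L2 hit [D]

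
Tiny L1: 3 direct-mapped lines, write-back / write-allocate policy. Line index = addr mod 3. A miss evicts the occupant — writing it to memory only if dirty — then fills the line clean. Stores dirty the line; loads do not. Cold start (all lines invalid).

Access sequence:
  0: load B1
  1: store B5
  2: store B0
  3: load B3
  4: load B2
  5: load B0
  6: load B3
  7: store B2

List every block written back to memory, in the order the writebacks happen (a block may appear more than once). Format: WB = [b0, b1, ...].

0: R B1 → L1 miss [-]
1: W B5 → L2 miss [D]
2: W B0 → L0 miss [D]
3: R B3 → L0 miss wb→B0 [-]
4: R B2 → L2 miss wb→B5 [-]
5: R B0 → L0 miss [-]
6: R B3 → L0 miss [-]
7: W B2 → L2 hit [D]

WB = [0, 5]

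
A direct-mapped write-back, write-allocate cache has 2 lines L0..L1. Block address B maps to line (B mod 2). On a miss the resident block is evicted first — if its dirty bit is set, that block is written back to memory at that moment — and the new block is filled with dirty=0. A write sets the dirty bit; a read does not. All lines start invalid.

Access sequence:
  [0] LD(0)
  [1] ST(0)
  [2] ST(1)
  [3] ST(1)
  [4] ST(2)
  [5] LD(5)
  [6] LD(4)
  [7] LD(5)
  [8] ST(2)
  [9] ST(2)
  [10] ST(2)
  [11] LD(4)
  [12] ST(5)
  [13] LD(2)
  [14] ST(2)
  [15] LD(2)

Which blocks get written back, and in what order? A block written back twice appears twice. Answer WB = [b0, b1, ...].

WB = [0, 1, 2, 2]

0: R B0 -> L0 miss  d=-]
1: W B0 -> L0 hit  d=D]
2: W B1 -> L1 miss  d=D]
3: W B1 -> L1 hit  d=D]
4: W B2 -> L0 miss wb->B0  d=D]
5: R B5 -> L1 miss wb->B1  d=-]
6: R B4 -> L0 miss wb->B2  d=-]
7: R B5 -> L1 hit  d=-]
8: W B2 -> L0 miss  d=D]
9: W B2 -> L0 hit  d=D]
10: W B2 -> L0 hit  d=D]
11: R B4 -> L0 miss wb->B2  d=-]
12: W B5 -> L1 hit  d=D]
13: R B2 -> L0 miss  d=-]
14: W B2 -> L0 hit  d=D]
15: R B2 -> L0 hit  d=D]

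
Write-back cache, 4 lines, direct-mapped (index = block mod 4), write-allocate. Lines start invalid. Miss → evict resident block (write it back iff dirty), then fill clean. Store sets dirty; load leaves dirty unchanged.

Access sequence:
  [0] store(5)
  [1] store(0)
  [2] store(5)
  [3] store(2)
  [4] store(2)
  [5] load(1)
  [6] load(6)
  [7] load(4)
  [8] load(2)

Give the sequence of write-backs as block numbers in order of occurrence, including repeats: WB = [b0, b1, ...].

WB = [5, 2, 0]

  0 | W B5 → L1 miss [D]
  1 | W B0 → L0 miss [D]
  2 | W B5 → L1 hit [D]
  3 | W B2 → L2 miss [D]
  4 | W B2 → L2 hit [D]
  5 | R B1 → L1 miss wb→B5 [-]
  6 | R B6 → L2 miss wb→B2 [-]
  7 | R B4 → L0 miss wb→B0 [-]
  8 | R B2 → L2 miss [-]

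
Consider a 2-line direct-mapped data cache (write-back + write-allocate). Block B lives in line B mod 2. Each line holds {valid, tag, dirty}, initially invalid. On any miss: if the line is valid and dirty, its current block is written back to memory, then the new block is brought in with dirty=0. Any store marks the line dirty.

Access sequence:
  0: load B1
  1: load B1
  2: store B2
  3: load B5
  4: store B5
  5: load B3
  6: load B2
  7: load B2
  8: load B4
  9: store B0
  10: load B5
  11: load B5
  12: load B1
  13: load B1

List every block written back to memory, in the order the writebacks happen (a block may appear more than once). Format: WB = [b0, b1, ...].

0: R B1 -> L1 miss  d=-]
1: R B1 -> L1 hit  d=-]
2: W B2 -> L0 miss  d=D]
3: R B5 -> L1 miss  d=-]
4: W B5 -> L1 hit  d=D]
5: R B3 -> L1 miss wb->B5  d=-]
6: R B2 -> L0 hit  d=D]
7: R B2 -> L0 hit  d=D]
8: R B4 -> L0 miss wb->B2  d=-]
9: W B0 -> L0 miss  d=D]
10: R B5 -> L1 miss  d=-]
11: R B5 -> L1 hit  d=-]
12: R B1 -> L1 miss  d=-]
13: R B1 -> L1 hit  d=-]

WB = [5, 2]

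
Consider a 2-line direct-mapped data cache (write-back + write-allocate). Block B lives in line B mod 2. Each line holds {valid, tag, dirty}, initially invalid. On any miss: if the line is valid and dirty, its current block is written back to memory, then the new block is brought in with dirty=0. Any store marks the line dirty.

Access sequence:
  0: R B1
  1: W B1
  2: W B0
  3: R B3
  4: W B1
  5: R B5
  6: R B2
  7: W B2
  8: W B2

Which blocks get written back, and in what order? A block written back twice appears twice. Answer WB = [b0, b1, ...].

WB = [1, 1, 0]

0: R B1 → L1 miss [-]
1: W B1 → L1 hit [D]
2: W B0 → L0 miss [D]
3: R B3 → L1 miss wb→B1 [-]
4: W B1 → L1 miss [D]
5: R B5 → L1 miss wb→B1 [-]
6: R B2 → L0 miss wb→B0 [-]
7: W B2 → L0 hit [D]
8: W B2 → L0 hit [D]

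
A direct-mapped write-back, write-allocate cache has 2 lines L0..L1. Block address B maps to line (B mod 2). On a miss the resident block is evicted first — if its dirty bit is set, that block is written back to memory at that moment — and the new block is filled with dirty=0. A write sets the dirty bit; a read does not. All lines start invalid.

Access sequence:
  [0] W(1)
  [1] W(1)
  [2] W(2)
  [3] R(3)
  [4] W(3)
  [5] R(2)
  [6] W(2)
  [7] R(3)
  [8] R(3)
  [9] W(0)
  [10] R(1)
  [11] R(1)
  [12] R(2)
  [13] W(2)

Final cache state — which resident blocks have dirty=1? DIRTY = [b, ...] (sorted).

0: W B1 -> L1 miss  d=D]
1: W B1 -> L1 hit  d=D]
2: W B2 -> L0 miss  d=D]
3: R B3 -> L1 miss wb->B1  d=-]
4: W B3 -> L1 hit  d=D]
5: R B2 -> L0 hit  d=D]
6: W B2 -> L0 hit  d=D]
7: R B3 -> L1 hit  d=D]
8: R B3 -> L1 hit  d=D]
9: W B0 -> L0 miss wb->B2  d=D]
10: R B1 -> L1 miss wb->B3  d=-]
11: R B1 -> L1 hit  d=-]
12: R B2 -> L0 miss wb->B0  d=-]
13: W B2 -> L0 hit  d=D]

DIRTY = [2]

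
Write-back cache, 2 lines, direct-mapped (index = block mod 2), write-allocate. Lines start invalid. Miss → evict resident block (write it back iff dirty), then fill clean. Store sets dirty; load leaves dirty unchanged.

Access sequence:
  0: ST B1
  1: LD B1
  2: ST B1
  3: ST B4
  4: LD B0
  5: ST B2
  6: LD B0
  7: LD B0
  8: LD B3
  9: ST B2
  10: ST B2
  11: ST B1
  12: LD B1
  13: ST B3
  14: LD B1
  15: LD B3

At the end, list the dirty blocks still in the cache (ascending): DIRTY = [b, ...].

0: W B1 -> L1 miss  d=D]
1: R B1 -> L1 hit  d=D]
2: W B1 -> L1 hit  d=D]
3: W B4 -> L0 miss  d=D]
4: R B0 -> L0 miss wb->B4  d=-]
5: W B2 -> L0 miss  d=D]
6: R B0 -> L0 miss wb->B2  d=-]
7: R B0 -> L0 hit  d=-]
8: R B3 -> L1 miss wb->B1  d=-]
9: W B2 -> L0 miss  d=D]
10: W B2 -> L0 hit  d=D]
11: W B1 -> L1 miss  d=D]
12: R B1 -> L1 hit  d=D]
13: W B3 -> L1 miss wb->B1  d=D]
14: R B1 -> L1 miss wb->B3  d=-]
15: R B3 -> L1 miss  d=-]

DIRTY = [2]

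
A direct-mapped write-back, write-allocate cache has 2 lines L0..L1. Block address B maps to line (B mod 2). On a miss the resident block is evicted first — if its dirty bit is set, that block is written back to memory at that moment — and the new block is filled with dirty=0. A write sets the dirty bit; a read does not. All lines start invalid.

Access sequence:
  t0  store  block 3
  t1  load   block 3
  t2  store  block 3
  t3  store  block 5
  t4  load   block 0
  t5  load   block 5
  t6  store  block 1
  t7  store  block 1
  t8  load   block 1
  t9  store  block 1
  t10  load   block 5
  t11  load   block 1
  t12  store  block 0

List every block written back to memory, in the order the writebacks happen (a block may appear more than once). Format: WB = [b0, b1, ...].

WB = [3, 5, 1]

0: W B3 → L1 miss [D]
1: R B3 → L1 hit [D]
2: W B3 → L1 hit [D]
3: W B5 → L1 miss wb→B3 [D]
4: R B0 → L0 miss [-]
5: R B5 → L1 hit [D]
6: W B1 → L1 miss wb→B5 [D]
7: W B1 → L1 hit [D]
8: R B1 → L1 hit [D]
9: W B1 → L1 hit [D]
10: R B5 → L1 miss wb→B1 [-]
11: R B1 → L1 miss [-]
12: W B0 → L0 hit [D]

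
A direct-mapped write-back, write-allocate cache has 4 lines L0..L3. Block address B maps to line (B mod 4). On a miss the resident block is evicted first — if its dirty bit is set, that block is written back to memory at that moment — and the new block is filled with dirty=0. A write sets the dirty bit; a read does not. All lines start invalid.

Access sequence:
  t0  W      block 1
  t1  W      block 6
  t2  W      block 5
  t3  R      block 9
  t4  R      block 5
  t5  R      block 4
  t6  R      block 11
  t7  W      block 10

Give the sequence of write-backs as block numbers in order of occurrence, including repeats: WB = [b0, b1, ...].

0: W B1 → L1 miss [D]
1: W B6 → L2 miss [D]
2: W B5 → L1 miss wb→B1 [D]
3: R B9 → L1 miss wb→B5 [-]
4: R B5 → L1 miss [-]
5: R B4 → L0 miss [-]
6: R B11 → L3 miss [-]
7: W B10 → L2 miss wb→B6 [D]

WB = [1, 5, 6]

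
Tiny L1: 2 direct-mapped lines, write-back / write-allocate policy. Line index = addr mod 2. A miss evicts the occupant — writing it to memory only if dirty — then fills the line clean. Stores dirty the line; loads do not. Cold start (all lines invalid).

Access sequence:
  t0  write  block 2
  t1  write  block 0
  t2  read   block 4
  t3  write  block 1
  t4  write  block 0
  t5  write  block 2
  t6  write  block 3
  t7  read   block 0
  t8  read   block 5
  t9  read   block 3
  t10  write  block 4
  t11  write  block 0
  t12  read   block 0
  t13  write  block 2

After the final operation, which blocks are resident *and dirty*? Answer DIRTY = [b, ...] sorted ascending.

DIRTY = [2]

0: W B2 → L0 miss [D]
1: W B0 → L0 miss wb→B2 [D]
2: R B4 → L0 miss wb→B0 [-]
3: W B1 → L1 miss [D]
4: W B0 → L0 miss [D]
5: W B2 → L0 miss wb→B0 [D]
6: W B3 → L1 miss wb→B1 [D]
7: R B0 → L0 miss wb→B2 [-]
8: R B5 → L1 miss wb→B3 [-]
9: R B3 → L1 miss [-]
10: W B4 → L0 miss [D]
11: W B0 → L0 miss wb→B4 [D]
12: R B0 → L0 hit [D]
13: W B2 → L0 miss wb→B0 [D]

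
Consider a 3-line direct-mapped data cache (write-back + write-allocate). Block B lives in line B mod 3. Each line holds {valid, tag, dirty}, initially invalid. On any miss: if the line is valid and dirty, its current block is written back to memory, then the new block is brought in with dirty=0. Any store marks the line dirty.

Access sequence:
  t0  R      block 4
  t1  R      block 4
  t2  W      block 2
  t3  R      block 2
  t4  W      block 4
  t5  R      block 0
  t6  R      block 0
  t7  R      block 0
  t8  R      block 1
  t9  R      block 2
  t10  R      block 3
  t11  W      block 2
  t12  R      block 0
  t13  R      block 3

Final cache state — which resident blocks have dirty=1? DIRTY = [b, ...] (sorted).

DIRTY = [2]

0: R B4 → L1 miss [-]
1: R B4 → L1 hit [-]
2: W B2 → L2 miss [D]
3: R B2 → L2 hit [D]
4: W B4 → L1 hit [D]
5: R B0 → L0 miss [-]
6: R B0 → L0 hit [-]
7: R B0 → L0 hit [-]
8: R B1 → L1 miss wb→B4 [-]
9: R B2 → L2 hit [D]
10: R B3 → L0 miss [-]
11: W B2 → L2 hit [D]
12: R B0 → L0 miss [-]
13: R B3 → L0 miss [-]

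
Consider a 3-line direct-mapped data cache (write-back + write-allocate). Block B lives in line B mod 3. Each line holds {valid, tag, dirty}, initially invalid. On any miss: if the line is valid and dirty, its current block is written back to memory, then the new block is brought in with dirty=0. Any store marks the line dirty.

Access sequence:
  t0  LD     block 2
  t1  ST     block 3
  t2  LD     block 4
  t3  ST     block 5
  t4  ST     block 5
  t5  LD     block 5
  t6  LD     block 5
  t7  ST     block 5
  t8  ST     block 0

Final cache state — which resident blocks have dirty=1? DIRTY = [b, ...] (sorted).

0: R B2 → L2 miss [-]
1: W B3 → L0 miss [D]
2: R B4 → L1 miss [-]
3: W B5 → L2 miss [D]
4: W B5 → L2 hit [D]
5: R B5 → L2 hit [D]
6: R B5 → L2 hit [D]
7: W B5 → L2 hit [D]
8: W B0 → L0 miss wb→B3 [D]

DIRTY = [0, 5]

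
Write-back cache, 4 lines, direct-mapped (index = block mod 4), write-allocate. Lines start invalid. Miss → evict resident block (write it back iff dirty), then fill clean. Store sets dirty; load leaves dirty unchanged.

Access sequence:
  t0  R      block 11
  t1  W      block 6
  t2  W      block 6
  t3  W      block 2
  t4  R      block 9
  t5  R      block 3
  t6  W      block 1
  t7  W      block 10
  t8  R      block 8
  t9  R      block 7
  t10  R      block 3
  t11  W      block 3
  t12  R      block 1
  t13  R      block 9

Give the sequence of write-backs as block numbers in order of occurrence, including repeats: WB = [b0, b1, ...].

0: R B11 → L3 miss [-]
1: W B6 → L2 miss [D]
2: W B6 → L2 hit [D]
3: W B2 → L2 miss wb→B6 [D]
4: R B9 → L1 miss [-]
5: R B3 → L3 miss [-]
6: W B1 → L1 miss [D]
7: W B10 → L2 miss wb→B2 [D]
8: R B8 → L0 miss [-]
9: R B7 → L3 miss [-]
10: R B3 → L3 miss [-]
11: W B3 → L3 hit [D]
12: R B1 → L1 hit [D]
13: R B9 → L1 miss wb→B1 [-]

WB = [6, 2, 1]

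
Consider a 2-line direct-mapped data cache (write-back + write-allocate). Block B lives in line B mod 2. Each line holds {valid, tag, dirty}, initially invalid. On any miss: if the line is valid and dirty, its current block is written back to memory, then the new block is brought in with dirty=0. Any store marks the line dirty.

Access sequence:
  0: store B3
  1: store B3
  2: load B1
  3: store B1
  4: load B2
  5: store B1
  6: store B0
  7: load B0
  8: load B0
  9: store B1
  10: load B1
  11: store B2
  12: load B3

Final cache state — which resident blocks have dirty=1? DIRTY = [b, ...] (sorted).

0: W B3 → L1 miss [D]
1: W B3 → L1 hit [D]
2: R B1 → L1 miss wb→B3 [-]
3: W B1 → L1 hit [D]
4: R B2 → L0 miss [-]
5: W B1 → L1 hit [D]
6: W B0 → L0 miss [D]
7: R B0 → L0 hit [D]
8: R B0 → L0 hit [D]
9: W B1 → L1 hit [D]
10: R B1 → L1 hit [D]
11: W B2 → L0 miss wb→B0 [D]
12: R B3 → L1 miss wb→B1 [-]

DIRTY = [2]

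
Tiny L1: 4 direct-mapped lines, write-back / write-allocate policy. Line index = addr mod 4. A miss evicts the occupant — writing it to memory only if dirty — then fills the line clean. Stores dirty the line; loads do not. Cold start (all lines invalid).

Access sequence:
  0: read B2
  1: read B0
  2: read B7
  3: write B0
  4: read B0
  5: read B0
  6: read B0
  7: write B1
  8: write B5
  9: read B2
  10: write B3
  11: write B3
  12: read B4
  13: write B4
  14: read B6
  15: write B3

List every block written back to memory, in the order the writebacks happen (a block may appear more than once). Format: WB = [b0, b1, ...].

0: R B2 -> L2 miss  d=-]
1: R B0 -> L0 miss  d=-]
2: R B7 -> L3 miss  d=-]
3: W B0 -> L0 hit  d=D]
4: R B0 -> L0 hit  d=D]
5: R B0 -> L0 hit  d=D]
6: R B0 -> L0 hit  d=D]
7: W B1 -> L1 miss  d=D]
8: W B5 -> L1 miss wb->B1  d=D]
9: R B2 -> L2 hit  d=-]
10: W B3 -> L3 miss  d=D]
11: W B3 -> L3 hit  d=D]
12: R B4 -> L0 miss wb->B0  d=-]
13: W B4 -> L0 hit  d=D]
14: R B6 -> L2 miss  d=-]
15: W B3 -> L3 hit  d=D]

WB = [1, 0]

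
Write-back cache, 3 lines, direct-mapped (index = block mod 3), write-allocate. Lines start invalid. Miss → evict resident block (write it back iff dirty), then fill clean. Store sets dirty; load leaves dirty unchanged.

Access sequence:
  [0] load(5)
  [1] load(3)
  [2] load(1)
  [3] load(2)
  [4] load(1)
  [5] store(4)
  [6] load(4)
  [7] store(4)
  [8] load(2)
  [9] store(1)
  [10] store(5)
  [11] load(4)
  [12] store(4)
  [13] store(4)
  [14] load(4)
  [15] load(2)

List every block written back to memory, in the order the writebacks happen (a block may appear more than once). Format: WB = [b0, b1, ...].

WB = [4, 1, 5]

  0 | R B5 → L2 miss [-]
  1 | R B3 → L0 miss [-]
  2 | R B1 → L1 miss [-]
  3 | R B2 → L2 miss [-]
  4 | R B1 → L1 hit [-]
  5 | W B4 → L1 miss [D]
  6 | R B4 → L1 hit [D]
  7 | W B4 → L1 hit [D]
  8 | R B2 → L2 hit [-]
  9 | W B1 → L1 miss wb→B4 [D]
  10 | W B5 → L2 miss [D]
  11 | R B4 → L1 miss wb→B1 [-]
  12 | W B4 → L1 hit [D]
  13 | W B4 → L1 hit [D]
  14 | R B4 → L1 hit [D]
  15 | R B2 → L2 miss wb→B5 [-]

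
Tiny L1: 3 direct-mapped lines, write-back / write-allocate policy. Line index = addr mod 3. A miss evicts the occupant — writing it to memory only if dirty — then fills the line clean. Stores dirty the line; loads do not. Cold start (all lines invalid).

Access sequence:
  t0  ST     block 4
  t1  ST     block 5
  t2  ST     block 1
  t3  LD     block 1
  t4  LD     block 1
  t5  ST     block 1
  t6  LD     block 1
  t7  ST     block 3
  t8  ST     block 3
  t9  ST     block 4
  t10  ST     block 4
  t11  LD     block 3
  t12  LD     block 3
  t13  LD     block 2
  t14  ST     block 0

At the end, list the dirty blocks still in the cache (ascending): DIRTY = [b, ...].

0: W B4 → L1 miss [D]
1: W B5 → L2 miss [D]
2: W B1 → L1 miss wb→B4 [D]
3: R B1 → L1 hit [D]
4: R B1 → L1 hit [D]
5: W B1 → L1 hit [D]
6: R B1 → L1 hit [D]
7: W B3 → L0 miss [D]
8: W B3 → L0 hit [D]
9: W B4 → L1 miss wb→B1 [D]
10: W B4 → L1 hit [D]
11: R B3 → L0 hit [D]
12: R B3 → L0 hit [D]
13: R B2 → L2 miss wb→B5 [-]
14: W B0 → L0 miss wb→B3 [D]

DIRTY = [0, 4]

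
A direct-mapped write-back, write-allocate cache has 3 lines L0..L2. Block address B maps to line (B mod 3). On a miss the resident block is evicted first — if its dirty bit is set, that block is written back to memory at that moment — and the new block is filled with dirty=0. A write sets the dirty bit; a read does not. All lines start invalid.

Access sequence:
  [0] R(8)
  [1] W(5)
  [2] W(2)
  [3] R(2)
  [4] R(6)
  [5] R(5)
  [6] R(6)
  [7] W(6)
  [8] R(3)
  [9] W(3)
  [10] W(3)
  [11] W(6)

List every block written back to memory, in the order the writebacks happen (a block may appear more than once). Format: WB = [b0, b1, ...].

0: R B8 → L2 miss [-]
1: W B5 → L2 miss [D]
2: W B2 → L2 miss wb→B5 [D]
3: R B2 → L2 hit [D]
4: R B6 → L0 miss [-]
5: R B5 → L2 miss wb→B2 [-]
6: R B6 → L0 hit [-]
7: W B6 → L0 hit [D]
8: R B3 → L0 miss wb→B6 [-]
9: W B3 → L0 hit [D]
10: W B3 → L0 hit [D]
11: W B6 → L0 miss wb→B3 [D]

WB = [5, 2, 6, 3]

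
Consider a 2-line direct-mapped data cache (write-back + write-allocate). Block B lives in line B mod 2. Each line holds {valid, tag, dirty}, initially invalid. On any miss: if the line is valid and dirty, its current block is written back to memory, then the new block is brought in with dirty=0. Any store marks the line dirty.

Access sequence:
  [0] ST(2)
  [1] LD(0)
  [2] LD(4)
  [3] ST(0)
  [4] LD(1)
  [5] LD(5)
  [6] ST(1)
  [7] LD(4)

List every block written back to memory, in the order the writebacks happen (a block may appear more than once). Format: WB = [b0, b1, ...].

0: W B2 -> L0 miss  d=D]
1: R B0 -> L0 miss wb->B2  d=-]
2: R B4 -> L0 miss  d=-]
3: W B0 -> L0 miss  d=D]
4: R B1 -> L1 miss  d=-]
5: R B5 -> L1 miss  d=-]
6: W B1 -> L1 miss  d=D]
7: R B4 -> L0 miss wb->B0  d=-]

WB = [2, 0]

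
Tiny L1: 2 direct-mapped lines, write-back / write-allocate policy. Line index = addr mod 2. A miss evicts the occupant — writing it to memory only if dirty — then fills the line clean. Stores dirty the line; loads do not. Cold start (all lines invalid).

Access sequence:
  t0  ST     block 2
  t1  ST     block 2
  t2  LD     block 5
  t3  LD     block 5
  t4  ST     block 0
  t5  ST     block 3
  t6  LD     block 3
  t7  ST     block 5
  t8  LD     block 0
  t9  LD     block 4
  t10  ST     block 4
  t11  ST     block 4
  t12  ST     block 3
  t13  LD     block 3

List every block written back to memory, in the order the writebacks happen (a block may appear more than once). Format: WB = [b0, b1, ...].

WB = [2, 3, 0, 5]

0: W B2 -> L0 miss  d=D]
1: W B2 -> L0 hit  d=D]
2: R B5 -> L1 miss  d=-]
3: R B5 -> L1 hit  d=-]
4: W B0 -> L0 miss wb->B2  d=D]
5: W B3 -> L1 miss  d=D]
6: R B3 -> L1 hit  d=D]
7: W B5 -> L1 miss wb->B3  d=D]
8: R B0 -> L0 hit  d=D]
9: R B4 -> L0 miss wb->B0  d=-]
10: W B4 -> L0 hit  d=D]
11: W B4 -> L0 hit  d=D]
12: W B3 -> L1 miss wb->B5  d=D]
13: R B3 -> L1 hit  d=D]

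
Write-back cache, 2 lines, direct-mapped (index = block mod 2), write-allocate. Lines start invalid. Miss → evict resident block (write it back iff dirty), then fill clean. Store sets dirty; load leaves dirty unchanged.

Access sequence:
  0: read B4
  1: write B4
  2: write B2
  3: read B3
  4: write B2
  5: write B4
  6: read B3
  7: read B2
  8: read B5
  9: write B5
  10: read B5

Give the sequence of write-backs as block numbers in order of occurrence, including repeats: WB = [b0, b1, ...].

0: R B4 → L0 miss [-]
1: W B4 → L0 hit [D]
2: W B2 → L0 miss wb→B4 [D]
3: R B3 → L1 miss [-]
4: W B2 → L0 hit [D]
5: W B4 → L0 miss wb→B2 [D]
6: R B3 → L1 hit [-]
7: R B2 → L0 miss wb→B4 [-]
8: R B5 → L1 miss [-]
9: W B5 → L1 hit [D]
10: R B5 → L1 hit [D]

WB = [4, 2, 4]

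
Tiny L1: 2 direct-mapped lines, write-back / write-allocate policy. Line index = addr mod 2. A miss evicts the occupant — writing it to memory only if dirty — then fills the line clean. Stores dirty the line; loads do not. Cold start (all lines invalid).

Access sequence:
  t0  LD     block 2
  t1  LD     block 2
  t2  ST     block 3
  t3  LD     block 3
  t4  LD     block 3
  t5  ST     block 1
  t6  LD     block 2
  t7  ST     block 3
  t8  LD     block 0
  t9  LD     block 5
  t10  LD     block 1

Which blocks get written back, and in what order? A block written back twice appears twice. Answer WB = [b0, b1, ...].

0: R B2 → L0 miss [-]
1: R B2 → L0 hit [-]
2: W B3 → L1 miss [D]
3: R B3 → L1 hit [D]
4: R B3 → L1 hit [D]
5: W B1 → L1 miss wb→B3 [D]
6: R B2 → L0 hit [-]
7: W B3 → L1 miss wb→B1 [D]
8: R B0 → L0 miss [-]
9: R B5 → L1 miss wb→B3 [-]
10: R B1 → L1 miss [-]

WB = [3, 1, 3]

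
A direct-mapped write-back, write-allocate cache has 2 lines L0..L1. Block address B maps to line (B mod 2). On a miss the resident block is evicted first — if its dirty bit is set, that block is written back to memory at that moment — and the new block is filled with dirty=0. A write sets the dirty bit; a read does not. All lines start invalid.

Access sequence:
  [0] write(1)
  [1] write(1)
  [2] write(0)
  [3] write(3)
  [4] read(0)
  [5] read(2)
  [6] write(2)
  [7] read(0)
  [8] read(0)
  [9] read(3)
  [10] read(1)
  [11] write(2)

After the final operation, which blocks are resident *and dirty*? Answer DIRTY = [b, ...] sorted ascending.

DIRTY = [2]

0: W B1 -> L1 miss  d=D]
1: W B1 -> L1 hit  d=D]
2: W B0 -> L0 miss  d=D]
3: W B3 -> L1 miss wb->B1  d=D]
4: R B0 -> L0 hit  d=D]
5: R B2 -> L0 miss wb->B0  d=-]
6: W B2 -> L0 hit  d=D]
7: R B0 -> L0 miss wb->B2  d=-]
8: R B0 -> L0 hit  d=-]
9: R B3 -> L1 hit  d=D]
10: R B1 -> L1 miss wb->B3  d=-]
11: W B2 -> L0 miss  d=D]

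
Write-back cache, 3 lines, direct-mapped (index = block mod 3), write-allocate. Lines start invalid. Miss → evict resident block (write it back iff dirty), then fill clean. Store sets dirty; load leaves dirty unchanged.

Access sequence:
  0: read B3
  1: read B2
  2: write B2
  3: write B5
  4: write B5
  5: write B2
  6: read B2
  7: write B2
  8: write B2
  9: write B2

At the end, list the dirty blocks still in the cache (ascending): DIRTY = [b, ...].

DIRTY = [2]

0: R B3 → L0 miss [-]
1: R B2 → L2 miss [-]
2: W B2 → L2 hit [D]
3: W B5 → L2 miss wb→B2 [D]
4: W B5 → L2 hit [D]
5: W B2 → L2 miss wb→B5 [D]
6: R B2 → L2 hit [D]
7: W B2 → L2 hit [D]
8: W B2 → L2 hit [D]
9: W B2 → L2 hit [D]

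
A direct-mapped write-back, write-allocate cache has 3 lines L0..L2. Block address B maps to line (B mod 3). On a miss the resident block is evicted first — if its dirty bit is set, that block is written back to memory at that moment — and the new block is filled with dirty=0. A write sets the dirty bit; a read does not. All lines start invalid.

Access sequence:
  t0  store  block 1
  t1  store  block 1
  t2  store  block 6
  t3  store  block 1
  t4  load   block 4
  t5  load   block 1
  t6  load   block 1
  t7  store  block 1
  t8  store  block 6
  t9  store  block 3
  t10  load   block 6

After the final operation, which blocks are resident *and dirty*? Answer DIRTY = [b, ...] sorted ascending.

  0 | W B1 → L1 miss [D]
  1 | W B1 → L1 hit [D]
  2 | W B6 → L0 miss [D]
  3 | W B1 → L1 hit [D]
  4 | R B4 → L1 miss wb→B1 [-]
  5 | R B1 → L1 miss [-]
  6 | R B1 → L1 hit [-]
  7 | W B1 → L1 hit [D]
  8 | W B6 → L0 hit [D]
  9 | W B3 → L0 miss wb→B6 [D]
  10 | R B6 → L0 miss wb→B3 [-]

DIRTY = [1]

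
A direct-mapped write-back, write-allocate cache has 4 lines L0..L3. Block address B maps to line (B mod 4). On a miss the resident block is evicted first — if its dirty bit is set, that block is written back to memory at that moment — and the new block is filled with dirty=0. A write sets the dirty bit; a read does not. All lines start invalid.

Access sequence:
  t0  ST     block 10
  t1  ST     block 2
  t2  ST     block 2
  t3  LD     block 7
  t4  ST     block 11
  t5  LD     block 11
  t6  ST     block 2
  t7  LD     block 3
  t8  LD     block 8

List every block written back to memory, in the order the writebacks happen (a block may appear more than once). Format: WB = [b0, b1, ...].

0: W B10 -> L2 miss  d=D]
1: W B2 -> L2 miss wb->B10  d=D]
2: W B2 -> L2 hit  d=D]
3: R B7 -> L3 miss  d=-]
4: W B11 -> L3 miss  d=D]
5: R B11 -> L3 hit  d=D]
6: W B2 -> L2 hit  d=D]
7: R B3 -> L3 miss wb->B11  d=-]
8: R B8 -> L0 miss  d=-]

WB = [10, 11]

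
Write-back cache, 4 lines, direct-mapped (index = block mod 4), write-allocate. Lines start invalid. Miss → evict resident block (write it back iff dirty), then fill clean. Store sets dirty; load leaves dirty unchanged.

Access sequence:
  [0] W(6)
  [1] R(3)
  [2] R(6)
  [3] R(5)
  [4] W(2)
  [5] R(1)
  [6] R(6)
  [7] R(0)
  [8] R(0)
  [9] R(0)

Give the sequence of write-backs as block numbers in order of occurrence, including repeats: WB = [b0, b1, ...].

0: W B6 → L2 miss [D]
1: R B3 → L3 miss [-]
2: R B6 → L2 hit [D]
3: R B5 → L1 miss [-]
4: W B2 → L2 miss wb→B6 [D]
5: R B1 → L1 miss [-]
6: R B6 → L2 miss wb→B2 [-]
7: R B0 → L0 miss [-]
8: R B0 → L0 hit [-]
9: R B0 → L0 hit [-]

WB = [6, 2]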